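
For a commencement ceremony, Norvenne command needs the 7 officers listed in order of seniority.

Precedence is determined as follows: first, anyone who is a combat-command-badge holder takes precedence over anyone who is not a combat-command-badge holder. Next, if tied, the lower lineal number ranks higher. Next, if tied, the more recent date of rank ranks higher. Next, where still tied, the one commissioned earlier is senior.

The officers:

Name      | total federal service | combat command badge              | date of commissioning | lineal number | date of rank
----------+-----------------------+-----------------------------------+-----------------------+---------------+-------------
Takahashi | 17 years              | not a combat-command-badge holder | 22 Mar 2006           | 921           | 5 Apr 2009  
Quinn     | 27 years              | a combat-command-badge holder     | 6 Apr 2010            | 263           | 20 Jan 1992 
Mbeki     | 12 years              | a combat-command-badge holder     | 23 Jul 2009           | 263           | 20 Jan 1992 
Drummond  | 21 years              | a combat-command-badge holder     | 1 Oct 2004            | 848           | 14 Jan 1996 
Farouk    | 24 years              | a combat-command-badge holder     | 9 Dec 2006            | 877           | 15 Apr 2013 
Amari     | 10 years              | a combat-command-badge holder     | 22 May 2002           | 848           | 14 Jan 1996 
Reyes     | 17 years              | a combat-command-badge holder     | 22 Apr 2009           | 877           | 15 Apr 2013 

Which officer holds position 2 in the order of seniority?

By the first rule: Mbeki, Quinn, Amari, Drummond, Farouk and Reyes (each a combat-command-badge holder); then Takahashi (not a combat-command-badge holder).
Among Mbeki, Quinn, Amari, Drummond, Farouk and Reyes, by lineal number (lower first): Mbeki and Quinn (263) before Amari and Drummond (848) before Farouk and Reyes (877).
Mbeki and Quinn both have date of rank 20 Jan 1992, so the next rule applies.
Among Mbeki and Quinn, by date of commissioning (earlier first): Mbeki (23 Jul 2009) before Quinn (6 Apr 2010).
Amari and Drummond both have date of rank 14 Jan 1996, so the next rule applies.
Among Amari and Drummond, by date of commissioning (earlier first): Amari (22 May 2002) before Drummond (1 Oct 2004).
Farouk and Reyes both have date of rank 15 Apr 2013, so the next rule applies.
Among Farouk and Reyes, by date of commissioning (earlier first): Farouk (9 Dec 2006) before Reyes (22 Apr 2009).
Order: Mbeki, Quinn, Amari, Drummond, Farouk, Reyes, Takahashi.

Quinn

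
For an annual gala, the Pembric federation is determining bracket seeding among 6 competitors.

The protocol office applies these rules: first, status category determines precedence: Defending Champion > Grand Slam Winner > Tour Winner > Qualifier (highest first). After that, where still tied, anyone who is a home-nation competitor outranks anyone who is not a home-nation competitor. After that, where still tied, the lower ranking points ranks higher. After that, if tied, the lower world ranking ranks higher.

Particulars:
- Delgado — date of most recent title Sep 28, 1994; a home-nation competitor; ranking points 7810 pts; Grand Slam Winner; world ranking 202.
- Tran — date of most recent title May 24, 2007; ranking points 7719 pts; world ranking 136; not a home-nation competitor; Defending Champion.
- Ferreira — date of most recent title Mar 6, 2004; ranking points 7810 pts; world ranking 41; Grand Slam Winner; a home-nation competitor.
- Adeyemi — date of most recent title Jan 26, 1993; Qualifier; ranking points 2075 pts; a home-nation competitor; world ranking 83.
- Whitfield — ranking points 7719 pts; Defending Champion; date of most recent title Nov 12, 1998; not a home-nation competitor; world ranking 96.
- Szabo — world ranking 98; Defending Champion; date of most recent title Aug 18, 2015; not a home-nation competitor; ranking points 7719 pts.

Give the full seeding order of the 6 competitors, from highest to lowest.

Whitfield, Szabo, Tran, Ferreira, Delgado, Adeyemi

By status category: Whitfield, Szabo and Tran (Defending Champion); then Ferreira and Delgado (Grand Slam Winner); then Adeyemi (Qualifier).
Whitfield, Szabo and Tran are each not a home-nation competitor, so the next rule applies.
Whitfield, Szabo and Tran all have ranking points 7719 pts, so the next rule applies.
Among Whitfield, Szabo and Tran, by world ranking (lower first): Whitfield (96) before Szabo (98) before Tran (136).
Ferreira and Delgado are each a home-nation competitor, so the next rule applies.
Ferreira and Delgado both have ranking points 7810 pts, so the next rule applies.
Among Ferreira and Delgado, by world ranking (lower first): Ferreira (41) before Delgado (202).
Full order: Whitfield, Szabo, Tran, Ferreira, Delgado, Adeyemi.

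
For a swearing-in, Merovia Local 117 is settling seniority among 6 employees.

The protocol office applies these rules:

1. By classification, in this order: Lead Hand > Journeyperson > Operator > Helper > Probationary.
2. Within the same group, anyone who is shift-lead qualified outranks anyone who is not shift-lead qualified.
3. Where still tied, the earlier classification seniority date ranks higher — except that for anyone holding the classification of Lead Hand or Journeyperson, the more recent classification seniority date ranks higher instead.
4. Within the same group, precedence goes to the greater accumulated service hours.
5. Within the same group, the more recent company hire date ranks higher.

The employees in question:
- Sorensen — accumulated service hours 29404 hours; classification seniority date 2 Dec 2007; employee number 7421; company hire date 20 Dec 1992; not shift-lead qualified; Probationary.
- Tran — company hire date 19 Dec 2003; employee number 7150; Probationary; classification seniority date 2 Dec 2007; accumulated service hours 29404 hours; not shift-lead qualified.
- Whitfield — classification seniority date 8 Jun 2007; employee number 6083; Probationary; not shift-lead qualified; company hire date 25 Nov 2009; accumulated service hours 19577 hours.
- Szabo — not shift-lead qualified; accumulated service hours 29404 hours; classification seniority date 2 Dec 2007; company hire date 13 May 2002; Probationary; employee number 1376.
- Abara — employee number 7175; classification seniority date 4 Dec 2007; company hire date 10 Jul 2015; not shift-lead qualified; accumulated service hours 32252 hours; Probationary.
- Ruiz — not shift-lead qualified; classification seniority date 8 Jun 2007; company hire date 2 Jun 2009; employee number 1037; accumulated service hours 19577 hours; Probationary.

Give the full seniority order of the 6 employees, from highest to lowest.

By classification: Whitfield, Ruiz, Tran, Szabo, Sorensen and Abara (Probationary).
Whitfield, Ruiz, Tran, Szabo, Sorensen and Abara are each not shift-lead qualified, so the next rule applies.
Among Whitfield, Ruiz, Tran, Szabo, Sorensen and Abara, by classification seniority date (earlier first): Whitfield and Ruiz (8 Jun 2007) before Tran, Szabo and Sorensen (2 Dec 2007) before Abara (4 Dec 2007).
Whitfield and Ruiz both have accumulated service hours 19577 hours, so the next rule applies.
Among Whitfield and Ruiz, by company hire date (later first): Whitfield (25 Nov 2009) before Ruiz (2 Jun 2009).
Tran, Szabo and Sorensen all have accumulated service hours 29404 hours, so the next rule applies.
Among Tran, Szabo and Sorensen, by company hire date (later first): Tran (19 Dec 2003) before Szabo (13 May 2002) before Sorensen (20 Dec 1992).
Full order: Whitfield, Ruiz, Tran, Szabo, Sorensen, Abara.

Whitfield, Ruiz, Tran, Szabo, Sorensen, Abara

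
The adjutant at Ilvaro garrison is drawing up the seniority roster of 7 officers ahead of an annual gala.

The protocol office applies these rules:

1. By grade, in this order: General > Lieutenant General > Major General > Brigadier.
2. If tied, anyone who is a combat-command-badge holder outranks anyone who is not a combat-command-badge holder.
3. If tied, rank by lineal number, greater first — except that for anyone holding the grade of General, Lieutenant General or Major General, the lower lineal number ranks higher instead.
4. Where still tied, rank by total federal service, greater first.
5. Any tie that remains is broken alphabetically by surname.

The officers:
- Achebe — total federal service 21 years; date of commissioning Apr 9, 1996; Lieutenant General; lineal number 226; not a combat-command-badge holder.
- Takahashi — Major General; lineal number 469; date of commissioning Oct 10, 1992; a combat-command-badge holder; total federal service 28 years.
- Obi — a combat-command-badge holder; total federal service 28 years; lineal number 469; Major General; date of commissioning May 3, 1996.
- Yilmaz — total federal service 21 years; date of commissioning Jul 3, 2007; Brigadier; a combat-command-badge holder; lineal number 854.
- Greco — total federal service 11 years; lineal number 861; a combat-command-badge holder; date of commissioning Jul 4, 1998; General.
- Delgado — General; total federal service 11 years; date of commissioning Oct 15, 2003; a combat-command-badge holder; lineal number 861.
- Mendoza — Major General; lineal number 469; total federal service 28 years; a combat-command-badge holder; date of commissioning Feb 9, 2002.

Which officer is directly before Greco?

Delgado

By grade: Delgado and Greco (General); then Achebe (Lieutenant General); then Mendoza, Obi and Takahashi (Major General); then Yilmaz (Brigadier).
Delgado and Greco are each a combat-command-badge holder, so the next rule applies.
Delgado and Greco both have lineal number 861, so the next rule applies.
Delgado and Greco both have total federal service 11 years, so the next rule applies.
Among Delgado and Greco, alphabetically by surname: Delgado before Greco.
Mendoza, Obi and Takahashi are each a combat-command-badge holder, so the next rule applies.
Mendoza, Obi and Takahashi all have lineal number 469, so the next rule applies.
Mendoza, Obi and Takahashi all have total federal service 28 years, so the next rule applies.
Among Mendoza, Obi and Takahashi, alphabetically by surname: Mendoza before Obi before Takahashi.
Order: Delgado, Greco, Achebe, Mendoza, Obi, Takahashi, Yilmaz.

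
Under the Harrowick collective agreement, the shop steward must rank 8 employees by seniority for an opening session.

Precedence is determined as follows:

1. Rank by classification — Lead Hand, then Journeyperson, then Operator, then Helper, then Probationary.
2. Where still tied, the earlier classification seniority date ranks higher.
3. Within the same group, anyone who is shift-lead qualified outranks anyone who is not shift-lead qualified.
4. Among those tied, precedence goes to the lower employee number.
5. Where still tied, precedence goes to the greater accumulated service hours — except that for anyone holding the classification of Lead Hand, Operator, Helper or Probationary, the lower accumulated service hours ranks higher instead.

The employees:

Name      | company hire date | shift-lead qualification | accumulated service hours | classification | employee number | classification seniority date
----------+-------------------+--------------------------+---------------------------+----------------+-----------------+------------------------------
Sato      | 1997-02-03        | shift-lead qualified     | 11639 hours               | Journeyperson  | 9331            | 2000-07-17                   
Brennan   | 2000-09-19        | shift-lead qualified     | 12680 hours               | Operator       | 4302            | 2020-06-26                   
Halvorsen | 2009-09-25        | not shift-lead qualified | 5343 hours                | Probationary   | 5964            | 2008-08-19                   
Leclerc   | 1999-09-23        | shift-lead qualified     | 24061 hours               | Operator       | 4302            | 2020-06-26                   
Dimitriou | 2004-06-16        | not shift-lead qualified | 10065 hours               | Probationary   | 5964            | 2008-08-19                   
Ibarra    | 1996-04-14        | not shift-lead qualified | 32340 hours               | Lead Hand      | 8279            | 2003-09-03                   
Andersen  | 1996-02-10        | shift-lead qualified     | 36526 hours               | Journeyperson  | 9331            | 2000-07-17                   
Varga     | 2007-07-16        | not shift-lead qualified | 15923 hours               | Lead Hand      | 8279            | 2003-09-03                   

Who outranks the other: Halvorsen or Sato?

Sato

By classification: Varga and Ibarra (Lead Hand); then Andersen and Sato (Journeyperson); then Brennan and Leclerc (Operator); then Halvorsen and Dimitriou (Probationary).
Varga and Ibarra both have classification seniority date 2003-09-03, so the next rule applies.
Varga and Ibarra are each not shift-lead qualified, so the next rule applies.
Varga and Ibarra both have employee number 8279, so the next rule applies.
Among Varga and Ibarra, by accumulated service hours (lower first) (reversed rule for this group): Varga (15923 hours) before Ibarra (32340 hours).
Andersen and Sato both have classification seniority date 2000-07-17, so the next rule applies.
Andersen and Sato are each shift-lead qualified, so the next rule applies.
Andersen and Sato both have employee number 9331, so the next rule applies.
Among Andersen and Sato, by accumulated service hours (higher first): Andersen (36526 hours) before Sato (11639 hours).
Brennan and Leclerc both have classification seniority date 2020-06-26, so the next rule applies.
Brennan and Leclerc are each shift-lead qualified, so the next rule applies.
Brennan and Leclerc both have employee number 4302, so the next rule applies.
Among Brennan and Leclerc, by accumulated service hours (lower first) (reversed rule for this group): Brennan (12680 hours) before Leclerc (24061 hours).
Halvorsen and Dimitriou both have classification seniority date 2008-08-19, so the next rule applies.
Halvorsen and Dimitriou are each not shift-lead qualified, so the next rule applies.
Halvorsen and Dimitriou both have employee number 5964, so the next rule applies.
Among Halvorsen and Dimitriou, by accumulated service hours (lower first) (reversed rule for this group): Halvorsen (5343 hours) before Dimitriou (10065 hours).
So Sato takes precedence.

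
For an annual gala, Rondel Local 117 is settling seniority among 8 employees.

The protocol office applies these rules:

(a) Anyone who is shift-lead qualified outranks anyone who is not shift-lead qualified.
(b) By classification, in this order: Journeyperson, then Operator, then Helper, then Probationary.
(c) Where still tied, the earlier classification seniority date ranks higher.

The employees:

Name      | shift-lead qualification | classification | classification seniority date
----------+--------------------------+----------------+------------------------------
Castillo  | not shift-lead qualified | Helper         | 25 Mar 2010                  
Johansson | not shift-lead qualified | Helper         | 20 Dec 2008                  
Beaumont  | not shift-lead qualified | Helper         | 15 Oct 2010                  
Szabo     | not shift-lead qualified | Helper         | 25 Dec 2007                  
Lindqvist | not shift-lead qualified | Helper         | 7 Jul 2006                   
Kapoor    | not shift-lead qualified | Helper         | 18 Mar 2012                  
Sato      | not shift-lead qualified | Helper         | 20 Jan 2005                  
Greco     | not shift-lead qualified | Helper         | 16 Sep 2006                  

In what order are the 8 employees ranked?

By the first rule: Sato, Lindqvist, Greco, Szabo, Johansson, Castillo, Beaumont and Kapoor (each not shift-lead qualified).
Sato, Lindqvist, Greco, Szabo, Johansson, Castillo, Beaumont and Kapoor are each Helper, so the next rule applies.
Among Sato, Lindqvist, Greco, Szabo, Johansson, Castillo, Beaumont and Kapoor, by classification seniority date (earlier first): Sato (20 Jan 2005) before Lindqvist (7 Jul 2006) before Greco (16 Sep 2006) before Szabo (25 Dec 2007) before Johansson (20 Dec 2008) before Castillo (25 Mar 2010) before Beaumont (15 Oct 2010) before Kapoor (18 Mar 2012).
Full order: Sato, Lindqvist, Greco, Szabo, Johansson, Castillo, Beaumont, Kapoor.

Sato, Lindqvist, Greco, Szabo, Johansson, Castillo, Beaumont, Kapoor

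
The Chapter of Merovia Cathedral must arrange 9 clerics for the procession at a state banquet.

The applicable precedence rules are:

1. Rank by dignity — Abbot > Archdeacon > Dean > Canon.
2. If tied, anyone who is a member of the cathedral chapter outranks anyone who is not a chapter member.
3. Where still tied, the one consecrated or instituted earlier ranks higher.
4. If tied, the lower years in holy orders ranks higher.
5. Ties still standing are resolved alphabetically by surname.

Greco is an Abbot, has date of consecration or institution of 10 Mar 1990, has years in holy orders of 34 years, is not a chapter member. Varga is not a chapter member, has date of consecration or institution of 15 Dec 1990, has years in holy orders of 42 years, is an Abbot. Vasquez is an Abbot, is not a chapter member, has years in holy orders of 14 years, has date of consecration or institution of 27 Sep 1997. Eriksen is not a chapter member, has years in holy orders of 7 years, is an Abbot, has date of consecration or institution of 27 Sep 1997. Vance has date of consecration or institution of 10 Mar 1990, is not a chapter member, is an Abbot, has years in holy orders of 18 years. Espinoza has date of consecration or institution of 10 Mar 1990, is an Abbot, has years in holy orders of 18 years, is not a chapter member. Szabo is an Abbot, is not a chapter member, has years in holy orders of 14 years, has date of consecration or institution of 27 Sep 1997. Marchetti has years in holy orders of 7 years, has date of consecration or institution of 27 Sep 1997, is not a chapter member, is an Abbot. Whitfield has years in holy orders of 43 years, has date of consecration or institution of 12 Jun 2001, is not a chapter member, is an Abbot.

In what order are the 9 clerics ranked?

By dignity: Espinoza, Vance, Greco, Varga, Eriksen, Marchetti, Szabo, Vasquez and Whitfield (Abbot).
Espinoza, Vance, Greco, Varga, Eriksen, Marchetti, Szabo, Vasquez and Whitfield are each not a chapter member, so the next rule applies.
Among Espinoza, Vance, Greco, Varga, Eriksen, Marchetti, Szabo, Vasquez and Whitfield, by date of consecration or institution (earlier first): Espinoza, Vance and Greco (10 Mar 1990) before Varga (15 Dec 1990) before Eriksen, Marchetti, Szabo and Vasquez (27 Sep 1997) before Whitfield (12 Jun 2001).
Among Espinoza, Vance and Greco, by years in holy orders (lower first): Espinoza and Vance (18 years) before Greco (34 years).
Among Espinoza and Vance, alphabetically by surname: Espinoza before Vance.
Among Eriksen, Marchetti, Szabo and Vasquez, by years in holy orders (lower first): Eriksen and Marchetti (7 years) before Szabo and Vasquez (14 years).
Among Eriksen and Marchetti, alphabetically by surname: Eriksen before Marchetti.
Among Szabo and Vasquez, alphabetically by surname: Szabo before Vasquez.
Full order: Espinoza, Vance, Greco, Varga, Eriksen, Marchetti, Szabo, Vasquez, Whitfield.

Espinoza, Vance, Greco, Varga, Eriksen, Marchetti, Szabo, Vasquez, Whitfield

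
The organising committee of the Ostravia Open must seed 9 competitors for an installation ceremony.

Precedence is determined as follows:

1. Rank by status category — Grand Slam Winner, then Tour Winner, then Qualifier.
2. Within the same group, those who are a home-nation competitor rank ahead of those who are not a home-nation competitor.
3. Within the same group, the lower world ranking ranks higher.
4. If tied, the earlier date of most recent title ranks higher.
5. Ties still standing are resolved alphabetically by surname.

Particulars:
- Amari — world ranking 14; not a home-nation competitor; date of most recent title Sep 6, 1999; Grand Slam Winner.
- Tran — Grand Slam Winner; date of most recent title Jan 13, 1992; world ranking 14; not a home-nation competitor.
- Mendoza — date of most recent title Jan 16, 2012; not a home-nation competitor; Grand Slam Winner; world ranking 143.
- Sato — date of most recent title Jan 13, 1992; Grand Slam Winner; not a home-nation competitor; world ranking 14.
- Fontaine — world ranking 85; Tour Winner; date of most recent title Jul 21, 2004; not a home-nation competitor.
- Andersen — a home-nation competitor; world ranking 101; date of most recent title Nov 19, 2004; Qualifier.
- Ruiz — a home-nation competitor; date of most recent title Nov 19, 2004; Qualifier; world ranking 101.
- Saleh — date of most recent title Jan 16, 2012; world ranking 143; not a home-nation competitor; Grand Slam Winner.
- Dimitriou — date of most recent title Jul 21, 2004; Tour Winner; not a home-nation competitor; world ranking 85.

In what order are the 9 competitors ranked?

By status category: Sato, Tran, Amari, Mendoza and Saleh (Grand Slam Winner); then Dimitriou and Fontaine (Tour Winner); then Andersen and Ruiz (Qualifier).
Sato, Tran, Amari, Mendoza and Saleh are each not a home-nation competitor, so the next rule applies.
Among Sato, Tran, Amari, Mendoza and Saleh, by world ranking (lower first): Sato, Tran and Amari (14) before Mendoza and Saleh (143).
Among Sato, Tran and Amari, by date of most recent title (earlier first): Sato and Tran (Jan 13, 1992) before Amari (Sep 6, 1999).
Among Sato and Tran, alphabetically by surname: Sato before Tran.
Mendoza and Saleh both have date of most recent title Jan 16, 2012, so the next rule applies.
Among Mendoza and Saleh, alphabetically by surname: Mendoza before Saleh.
Dimitriou and Fontaine are each not a home-nation competitor, so the next rule applies.
Dimitriou and Fontaine both have world ranking 85, so the next rule applies.
Dimitriou and Fontaine both have date of most recent title Jul 21, 2004, so the next rule applies.
Among Dimitriou and Fontaine, alphabetically by surname: Dimitriou before Fontaine.
Andersen and Ruiz are each a home-nation competitor, so the next rule applies.
Andersen and Ruiz both have world ranking 101, so the next rule applies.
Andersen and Ruiz both have date of most recent title Nov 19, 2004, so the next rule applies.
Among Andersen and Ruiz, alphabetically by surname: Andersen before Ruiz.
Full order: Sato, Tran, Amari, Mendoza, Saleh, Dimitriou, Fontaine, Andersen, Ruiz.

Sato, Tran, Amari, Mendoza, Saleh, Dimitriou, Fontaine, Andersen, Ruiz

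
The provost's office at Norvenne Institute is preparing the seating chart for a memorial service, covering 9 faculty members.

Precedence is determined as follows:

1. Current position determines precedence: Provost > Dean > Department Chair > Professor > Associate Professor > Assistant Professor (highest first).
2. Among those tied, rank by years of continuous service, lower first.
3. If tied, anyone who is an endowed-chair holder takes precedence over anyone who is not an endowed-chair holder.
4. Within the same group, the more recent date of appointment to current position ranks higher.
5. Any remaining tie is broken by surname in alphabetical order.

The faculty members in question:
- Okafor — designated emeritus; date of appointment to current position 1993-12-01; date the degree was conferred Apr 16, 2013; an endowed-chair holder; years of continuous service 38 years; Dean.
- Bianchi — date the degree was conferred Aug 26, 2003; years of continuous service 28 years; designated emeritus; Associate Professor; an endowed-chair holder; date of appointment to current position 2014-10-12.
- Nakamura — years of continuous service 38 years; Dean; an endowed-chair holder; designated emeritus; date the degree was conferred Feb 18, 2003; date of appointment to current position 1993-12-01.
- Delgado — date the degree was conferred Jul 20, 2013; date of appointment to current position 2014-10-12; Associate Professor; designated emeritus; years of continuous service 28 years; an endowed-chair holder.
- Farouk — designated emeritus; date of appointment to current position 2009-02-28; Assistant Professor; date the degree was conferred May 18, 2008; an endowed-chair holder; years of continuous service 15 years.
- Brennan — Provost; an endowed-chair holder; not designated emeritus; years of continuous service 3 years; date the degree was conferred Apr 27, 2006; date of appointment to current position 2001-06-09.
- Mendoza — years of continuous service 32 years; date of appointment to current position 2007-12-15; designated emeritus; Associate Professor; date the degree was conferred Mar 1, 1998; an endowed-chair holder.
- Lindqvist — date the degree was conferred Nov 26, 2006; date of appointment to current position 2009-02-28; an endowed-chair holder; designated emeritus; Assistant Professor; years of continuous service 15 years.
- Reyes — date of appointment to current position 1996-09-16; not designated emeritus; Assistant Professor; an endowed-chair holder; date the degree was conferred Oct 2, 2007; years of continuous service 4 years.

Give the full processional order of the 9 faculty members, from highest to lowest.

Brennan, Nakamura, Okafor, Bianchi, Delgado, Mendoza, Reyes, Farouk, Lindqvist

By current position: Brennan (Provost); then Nakamura and Okafor (Dean); then Bianchi, Delgado and Mendoza (Associate Professor); then Reyes, Farouk and Lindqvist (Assistant Professor).
Nakamura and Okafor both have years of continuous service 38 years, so the next rule applies.
Nakamura and Okafor are each an endowed-chair holder, so the next rule applies.
Nakamura and Okafor both have date of appointment to current position 1993-12-01, so the next rule applies.
Among Nakamura and Okafor, alphabetically by surname: Nakamura before Okafor.
Among Bianchi, Delgado and Mendoza, by years of continuous service (lower first): Bianchi and Delgado (28 years) before Mendoza (32 years).
Bianchi and Delgado are each an endowed-chair holder, so the next rule applies.
Bianchi and Delgado both have date of appointment to current position 2014-10-12, so the next rule applies.
Among Bianchi and Delgado, alphabetically by surname: Bianchi before Delgado.
Among Reyes, Farouk and Lindqvist, by years of continuous service (lower first): Reyes (4 years) before Farouk and Lindqvist (15 years).
Farouk and Lindqvist are each an endowed-chair holder, so the next rule applies.
Farouk and Lindqvist both have date of appointment to current position 2009-02-28, so the next rule applies.
Among Farouk and Lindqvist, alphabetically by surname: Farouk before Lindqvist.
Full order: Brennan, Nakamura, Okafor, Bianchi, Delgado, Mendoza, Reyes, Farouk, Lindqvist.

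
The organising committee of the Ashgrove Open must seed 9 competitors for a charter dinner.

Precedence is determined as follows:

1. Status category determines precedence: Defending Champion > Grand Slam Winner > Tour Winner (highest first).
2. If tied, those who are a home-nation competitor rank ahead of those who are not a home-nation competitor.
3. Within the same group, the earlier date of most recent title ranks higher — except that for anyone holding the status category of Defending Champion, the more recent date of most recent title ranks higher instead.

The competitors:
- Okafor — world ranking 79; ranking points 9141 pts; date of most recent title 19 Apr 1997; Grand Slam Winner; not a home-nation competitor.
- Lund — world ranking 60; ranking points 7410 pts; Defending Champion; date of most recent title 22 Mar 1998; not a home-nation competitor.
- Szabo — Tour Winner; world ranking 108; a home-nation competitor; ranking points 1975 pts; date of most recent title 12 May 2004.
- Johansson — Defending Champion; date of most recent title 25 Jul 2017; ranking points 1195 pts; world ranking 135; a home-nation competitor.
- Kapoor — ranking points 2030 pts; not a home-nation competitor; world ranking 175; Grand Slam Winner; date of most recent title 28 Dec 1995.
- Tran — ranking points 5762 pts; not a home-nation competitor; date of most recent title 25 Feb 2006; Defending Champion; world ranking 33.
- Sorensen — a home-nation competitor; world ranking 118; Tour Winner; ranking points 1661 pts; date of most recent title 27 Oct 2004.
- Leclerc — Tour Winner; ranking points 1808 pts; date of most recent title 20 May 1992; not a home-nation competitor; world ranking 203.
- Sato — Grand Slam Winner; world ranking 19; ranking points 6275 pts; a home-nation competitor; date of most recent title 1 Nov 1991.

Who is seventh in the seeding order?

By status category: Johansson, Tran and Lund (Defending Champion); then Sato, Kapoor and Okafor (Grand Slam Winner); then Szabo, Sorensen and Leclerc (Tour Winner).
Among Johansson, Tran and Lund, a home-nation competitor before not a home-nation competitor: Johansson (a home-nation competitor) before Tran and Lund (not a home-nation competitor).
Among Tran and Lund, by date of most recent title (later first) (reversed rule for this group): Tran (25 Feb 2006) before Lund (22 Mar 1998).
Among Sato, Kapoor and Okafor, a home-nation competitor before not a home-nation competitor: Sato (a home-nation competitor) before Kapoor and Okafor (not a home-nation competitor).
Among Kapoor and Okafor, by date of most recent title (earlier first): Kapoor (28 Dec 1995) before Okafor (19 Apr 1997).
Among Szabo, Sorensen and Leclerc, a home-nation competitor before not a home-nation competitor: Szabo and Sorensen (a home-nation competitor) before Leclerc (not a home-nation competitor).
Among Szabo and Sorensen, by date of most recent title (earlier first): Szabo (12 May 2004) before Sorensen (27 Oct 2004).
Order: Johansson, Tran, Lund, Sato, Kapoor, Okafor, Szabo, Sorensen, Leclerc.

Szabo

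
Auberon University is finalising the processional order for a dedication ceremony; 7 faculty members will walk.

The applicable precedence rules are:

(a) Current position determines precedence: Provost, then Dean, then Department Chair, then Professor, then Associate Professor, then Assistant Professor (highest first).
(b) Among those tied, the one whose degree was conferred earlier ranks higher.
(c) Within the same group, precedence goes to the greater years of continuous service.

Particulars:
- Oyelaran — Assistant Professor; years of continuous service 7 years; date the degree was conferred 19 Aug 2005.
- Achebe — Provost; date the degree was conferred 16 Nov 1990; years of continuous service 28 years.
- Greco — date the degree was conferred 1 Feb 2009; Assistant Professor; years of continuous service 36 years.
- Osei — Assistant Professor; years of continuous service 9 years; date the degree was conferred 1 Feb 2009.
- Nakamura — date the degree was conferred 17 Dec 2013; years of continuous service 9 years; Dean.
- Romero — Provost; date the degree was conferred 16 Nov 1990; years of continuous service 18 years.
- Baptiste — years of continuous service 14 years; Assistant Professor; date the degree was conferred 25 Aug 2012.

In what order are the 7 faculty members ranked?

Achebe, Romero, Nakamura, Oyelaran, Greco, Osei, Baptiste

By current position: Achebe and Romero (Provost); then Nakamura (Dean); then Oyelaran, Greco, Osei and Baptiste (Assistant Professor).
Achebe and Romero both have date the degree was conferred 16 Nov 1990, so the next rule applies.
Among Achebe and Romero, by years of continuous service (higher first): Achebe (28 years) before Romero (18 years).
Among Oyelaran, Greco, Osei and Baptiste, by date the degree was conferred (earlier first): Oyelaran (19 Aug 2005) before Greco and Osei (1 Feb 2009) before Baptiste (25 Aug 2012).
Among Greco and Osei, by years of continuous service (higher first): Greco (36 years) before Osei (9 years).
Full order: Achebe, Romero, Nakamura, Oyelaran, Greco, Osei, Baptiste.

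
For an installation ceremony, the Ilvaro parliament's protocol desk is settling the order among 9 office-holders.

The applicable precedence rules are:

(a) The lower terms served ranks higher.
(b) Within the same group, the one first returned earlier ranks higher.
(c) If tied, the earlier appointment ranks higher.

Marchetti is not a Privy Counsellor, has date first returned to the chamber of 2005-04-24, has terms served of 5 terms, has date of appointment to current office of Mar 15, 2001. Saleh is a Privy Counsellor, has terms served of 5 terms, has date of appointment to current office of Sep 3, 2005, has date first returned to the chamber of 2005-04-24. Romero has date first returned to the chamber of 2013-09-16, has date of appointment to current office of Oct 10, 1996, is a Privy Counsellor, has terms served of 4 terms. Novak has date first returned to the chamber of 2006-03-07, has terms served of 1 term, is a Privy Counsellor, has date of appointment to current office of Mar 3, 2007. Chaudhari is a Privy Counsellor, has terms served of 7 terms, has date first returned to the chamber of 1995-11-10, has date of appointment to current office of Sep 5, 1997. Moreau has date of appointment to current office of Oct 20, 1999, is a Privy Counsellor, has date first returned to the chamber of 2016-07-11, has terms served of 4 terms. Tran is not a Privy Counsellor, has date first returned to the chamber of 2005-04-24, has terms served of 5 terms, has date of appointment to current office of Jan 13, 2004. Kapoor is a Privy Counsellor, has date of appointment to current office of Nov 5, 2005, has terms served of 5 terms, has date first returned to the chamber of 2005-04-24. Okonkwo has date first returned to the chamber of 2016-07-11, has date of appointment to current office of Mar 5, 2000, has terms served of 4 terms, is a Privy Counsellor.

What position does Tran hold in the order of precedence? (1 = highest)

By terms served (lower first): Novak (1 term); then Romero, Moreau and Okonkwo (each 4 terms); then Marchetti, Tran, Saleh and Kapoor (each 5 terms); then Chaudhari (7 terms).
Among Romero, Moreau and Okonkwo, by date first returned to the chamber (earlier first): Romero (2013-09-16) before Moreau and Okonkwo (2016-07-11).
Among Moreau and Okonkwo, by date of appointment to current office (earlier first): Moreau (Oct 20, 1999) before Okonkwo (Mar 5, 2000).
Marchetti, Tran, Saleh and Kapoor all have date first returned to the chamber 2005-04-24, so the next rule applies.
Among Marchetti, Tran, Saleh and Kapoor, by date of appointment to current office (earlier first): Marchetti (Mar 15, 2001) before Tran (Jan 13, 2004) before Saleh (Sep 3, 2005) before Kapoor (Nov 5, 2005).
Order: Novak, Romero, Moreau, Okonkwo, Marchetti, Tran, Saleh, Kapoor, Chaudhari. So position 6.

6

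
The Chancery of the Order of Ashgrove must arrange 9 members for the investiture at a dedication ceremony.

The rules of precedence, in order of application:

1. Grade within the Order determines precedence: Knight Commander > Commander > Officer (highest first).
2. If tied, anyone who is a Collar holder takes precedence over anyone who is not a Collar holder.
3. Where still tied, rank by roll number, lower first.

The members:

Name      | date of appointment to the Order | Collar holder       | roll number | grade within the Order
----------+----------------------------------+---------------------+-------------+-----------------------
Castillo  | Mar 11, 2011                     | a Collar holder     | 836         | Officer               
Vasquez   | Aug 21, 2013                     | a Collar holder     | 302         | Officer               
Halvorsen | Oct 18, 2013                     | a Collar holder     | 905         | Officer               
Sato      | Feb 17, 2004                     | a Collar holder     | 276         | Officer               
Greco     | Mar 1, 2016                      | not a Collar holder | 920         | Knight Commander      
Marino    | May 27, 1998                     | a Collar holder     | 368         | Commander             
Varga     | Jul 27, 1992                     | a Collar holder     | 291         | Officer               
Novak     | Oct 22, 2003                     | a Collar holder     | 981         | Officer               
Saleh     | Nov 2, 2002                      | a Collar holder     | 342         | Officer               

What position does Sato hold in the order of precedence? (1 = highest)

3

By grade within the Order: Greco (Knight Commander); then Marino (Commander); then Sato, Varga, Vasquez, Saleh, Castillo, Halvorsen and Novak (Officer).
Sato, Varga, Vasquez, Saleh, Castillo, Halvorsen and Novak are each a Collar holder, so the next rule applies.
Among Sato, Varga, Vasquez, Saleh, Castillo, Halvorsen and Novak, by roll number (lower first): Sato (276) before Varga (291) before Vasquez (302) before Saleh (342) before Castillo (836) before Halvorsen (905) before Novak (981).
Order: Greco, Marino, Sato, Varga, Vasquez, Saleh, Castillo, Halvorsen, Novak. So position 3.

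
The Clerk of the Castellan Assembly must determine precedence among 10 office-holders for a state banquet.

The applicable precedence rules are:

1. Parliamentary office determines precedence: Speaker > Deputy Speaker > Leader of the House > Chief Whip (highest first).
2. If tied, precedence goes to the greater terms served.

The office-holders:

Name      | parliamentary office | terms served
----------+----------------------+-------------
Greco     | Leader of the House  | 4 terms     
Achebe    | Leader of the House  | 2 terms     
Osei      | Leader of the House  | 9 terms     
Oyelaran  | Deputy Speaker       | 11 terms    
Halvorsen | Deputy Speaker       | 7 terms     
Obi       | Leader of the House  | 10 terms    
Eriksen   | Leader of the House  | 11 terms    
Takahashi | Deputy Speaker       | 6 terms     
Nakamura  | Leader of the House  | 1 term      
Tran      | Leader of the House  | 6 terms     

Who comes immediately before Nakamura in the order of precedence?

Achebe

By parliamentary office: Oyelaran, Halvorsen and Takahashi (Deputy Speaker); then Eriksen, Obi, Osei, Tran, Greco, Achebe and Nakamura (Leader of the House).
Among Oyelaran, Halvorsen and Takahashi, by terms served (higher first): Oyelaran (11 terms) before Halvorsen (7 terms) before Takahashi (6 terms).
Among Eriksen, Obi, Osei, Tran, Greco, Achebe and Nakamura, by terms served (higher first): Eriksen (11 terms) before Obi (10 terms) before Osei (9 terms) before Tran (6 terms) before Greco (4 terms) before Achebe (2 terms) before Nakamura (1 term).
Order: Oyelaran, Halvorsen, Takahashi, Eriksen, Obi, Osei, Tran, Greco, Achebe, Nakamura.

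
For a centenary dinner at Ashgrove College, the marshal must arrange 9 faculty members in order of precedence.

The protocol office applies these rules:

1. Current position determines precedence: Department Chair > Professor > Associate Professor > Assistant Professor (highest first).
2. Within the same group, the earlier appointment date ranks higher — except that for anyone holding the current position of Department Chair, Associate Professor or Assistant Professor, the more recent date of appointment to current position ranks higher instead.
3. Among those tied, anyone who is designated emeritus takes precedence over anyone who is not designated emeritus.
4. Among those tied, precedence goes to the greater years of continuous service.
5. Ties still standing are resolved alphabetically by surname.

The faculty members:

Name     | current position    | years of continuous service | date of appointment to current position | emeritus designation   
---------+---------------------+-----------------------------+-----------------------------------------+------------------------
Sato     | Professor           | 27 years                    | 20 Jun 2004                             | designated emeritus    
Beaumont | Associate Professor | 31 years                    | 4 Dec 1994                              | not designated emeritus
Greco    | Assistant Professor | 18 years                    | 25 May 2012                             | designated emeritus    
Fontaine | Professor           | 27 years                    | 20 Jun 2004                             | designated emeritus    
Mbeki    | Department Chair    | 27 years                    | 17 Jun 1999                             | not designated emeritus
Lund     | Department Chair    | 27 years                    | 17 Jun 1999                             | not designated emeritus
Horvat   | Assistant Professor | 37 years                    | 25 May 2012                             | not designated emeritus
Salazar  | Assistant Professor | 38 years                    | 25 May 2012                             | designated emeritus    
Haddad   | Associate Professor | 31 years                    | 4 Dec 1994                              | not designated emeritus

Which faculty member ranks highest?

By current position: Lund and Mbeki (Department Chair); then Fontaine and Sato (Professor); then Beaumont and Haddad (Associate Professor); then Salazar, Greco and Horvat (Assistant Professor).
Lund and Mbeki both have date of appointment to current position 17 Jun 1999, so the next rule applies.
Lund and Mbeki are each not designated emeritus, so the next rule applies.
Lund and Mbeki both have years of continuous service 27 years, so the next rule applies.
Among Lund and Mbeki, alphabetically by surname: Lund before Mbeki.
Fontaine and Sato both have date of appointment to current position 20 Jun 2004, so the next rule applies.
Fontaine and Sato are each designated emeritus, so the next rule applies.
Fontaine and Sato both have years of continuous service 27 years, so the next rule applies.
Among Fontaine and Sato, alphabetically by surname: Fontaine before Sato.
Beaumont and Haddad both have date of appointment to current position 4 Dec 1994, so the next rule applies.
Beaumont and Haddad are each not designated emeritus, so the next rule applies.
Beaumont and Haddad both have years of continuous service 31 years, so the next rule applies.
Among Beaumont and Haddad, alphabetically by surname: Beaumont before Haddad.
Salazar, Greco and Horvat all have date of appointment to current position 25 May 2012, so the next rule applies.
Among Salazar, Greco and Horvat, designated emeritus before not designated emeritus: Salazar and Greco (designated emeritus) before Horvat (not designated emeritus).
Among Salazar and Greco, by years of continuous service (higher first): Salazar (38 years) before Greco (18 years).
Order: Lund, Mbeki, Fontaine, Sato, Beaumont, Haddad, Salazar, Greco, Horvat.

Lund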